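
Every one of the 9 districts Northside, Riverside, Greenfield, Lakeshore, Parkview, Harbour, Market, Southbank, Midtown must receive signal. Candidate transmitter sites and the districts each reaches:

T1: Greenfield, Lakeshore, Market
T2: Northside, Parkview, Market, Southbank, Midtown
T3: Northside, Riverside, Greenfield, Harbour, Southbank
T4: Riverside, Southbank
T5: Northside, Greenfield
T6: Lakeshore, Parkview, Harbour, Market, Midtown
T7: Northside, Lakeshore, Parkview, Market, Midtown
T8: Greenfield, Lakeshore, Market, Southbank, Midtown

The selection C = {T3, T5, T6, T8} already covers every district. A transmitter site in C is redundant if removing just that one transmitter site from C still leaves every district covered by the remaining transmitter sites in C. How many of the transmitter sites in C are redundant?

Drop T3: Riverside uncovered — not redundant.
Drop T5: the rest still cover every district — redundant.
Drop T6: Parkview uncovered — not redundant.
Drop T8: the rest still cover every district — redundant.
2 redundant: T5, T8.

2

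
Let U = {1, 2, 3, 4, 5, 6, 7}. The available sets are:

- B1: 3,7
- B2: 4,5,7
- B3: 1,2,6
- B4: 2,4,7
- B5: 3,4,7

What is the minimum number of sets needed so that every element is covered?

3

B1, B2, B3 together cover {1, 2, 3, 4, 5, 6, 7} — every element.
No 2 of the 5 sets cover everything (all 10 pairs fall short), so 3 is minimum.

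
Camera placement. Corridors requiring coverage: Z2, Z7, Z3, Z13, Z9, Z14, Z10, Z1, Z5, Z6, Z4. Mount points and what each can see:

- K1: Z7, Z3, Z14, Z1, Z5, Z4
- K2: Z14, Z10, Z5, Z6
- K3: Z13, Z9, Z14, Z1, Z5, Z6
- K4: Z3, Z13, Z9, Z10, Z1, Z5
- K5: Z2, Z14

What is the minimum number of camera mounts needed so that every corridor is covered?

4

K1, K2, K3, K5 together cover {Z2, Z7, Z3, Z13, Z9, Z14, Z10, Z1, Z5, Z6, Z4} — every corridor.
No 3 of the 5 camera mounts cover everything (all 10 triples fall short), so 4 is minimum.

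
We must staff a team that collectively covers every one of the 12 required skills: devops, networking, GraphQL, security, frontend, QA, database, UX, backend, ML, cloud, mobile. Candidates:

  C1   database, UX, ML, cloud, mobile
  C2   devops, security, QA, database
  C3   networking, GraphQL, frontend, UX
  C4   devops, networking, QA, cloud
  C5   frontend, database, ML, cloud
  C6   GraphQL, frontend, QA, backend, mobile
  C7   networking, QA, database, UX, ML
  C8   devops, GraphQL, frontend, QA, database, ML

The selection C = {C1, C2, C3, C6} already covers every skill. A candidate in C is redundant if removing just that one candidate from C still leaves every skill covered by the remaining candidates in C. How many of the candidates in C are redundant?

0

Drop C1: ML, cloud uncovered — not redundant.
Drop C2: devops, security uncovered — not redundant.
Drop C3: networking uncovered — not redundant.
Drop C6: backend uncovered — not redundant.
None of the candidates in C is redundant.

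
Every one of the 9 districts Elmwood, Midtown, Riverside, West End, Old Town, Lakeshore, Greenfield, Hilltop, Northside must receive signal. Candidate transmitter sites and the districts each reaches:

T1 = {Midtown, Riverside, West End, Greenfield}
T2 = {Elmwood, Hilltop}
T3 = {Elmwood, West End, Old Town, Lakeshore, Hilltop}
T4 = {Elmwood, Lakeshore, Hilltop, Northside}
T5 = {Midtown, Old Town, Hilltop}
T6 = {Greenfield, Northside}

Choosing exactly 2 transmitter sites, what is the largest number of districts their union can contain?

Choosing T1, T3 covers {Elmwood, Midtown, Riverside, West End, Old Town, Lakeshore, Greenfield, Hilltop} — 8 districts.
No choice of 2 transmitter sites does better; here Northside is left uncovered.

8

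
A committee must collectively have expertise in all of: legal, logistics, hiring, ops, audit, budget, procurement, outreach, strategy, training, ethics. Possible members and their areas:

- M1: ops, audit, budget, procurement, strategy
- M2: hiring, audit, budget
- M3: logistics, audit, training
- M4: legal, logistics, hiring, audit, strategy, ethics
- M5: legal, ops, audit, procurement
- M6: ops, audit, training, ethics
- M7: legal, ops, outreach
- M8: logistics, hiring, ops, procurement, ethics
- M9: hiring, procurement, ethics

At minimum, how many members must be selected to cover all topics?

M1, M3, M4, M7 together cover {legal, logistics, hiring, ops, audit, budget, procurement, outreach, strategy, training, ethics} — every topic.
No 3 of the 9 members cover everything (all 84 triples fall short), so 4 is minimum.

4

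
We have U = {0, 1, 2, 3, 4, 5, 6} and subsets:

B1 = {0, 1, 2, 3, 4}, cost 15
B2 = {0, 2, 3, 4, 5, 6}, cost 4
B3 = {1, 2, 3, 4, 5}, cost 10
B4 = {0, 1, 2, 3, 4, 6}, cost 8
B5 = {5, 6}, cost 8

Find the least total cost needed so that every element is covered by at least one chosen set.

B2, B4 cover every element at cost 4 + 8 = 12.
Any cover uses at least 2 sets; among all covering selections none totals below 12.

12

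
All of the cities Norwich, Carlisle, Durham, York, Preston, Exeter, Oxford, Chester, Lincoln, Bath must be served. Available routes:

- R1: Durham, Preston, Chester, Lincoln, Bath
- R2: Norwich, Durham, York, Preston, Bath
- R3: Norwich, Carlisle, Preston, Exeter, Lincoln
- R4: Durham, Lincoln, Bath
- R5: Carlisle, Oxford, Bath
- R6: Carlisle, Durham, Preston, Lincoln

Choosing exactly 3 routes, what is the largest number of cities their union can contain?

Choosing R1, R2, R3 covers {Norwich, Carlisle, Durham, York, Preston, Exeter, Chester, Lincoln, Bath} — 9 cities.
No choice of 3 routes does better; here Oxford is left uncovered.

9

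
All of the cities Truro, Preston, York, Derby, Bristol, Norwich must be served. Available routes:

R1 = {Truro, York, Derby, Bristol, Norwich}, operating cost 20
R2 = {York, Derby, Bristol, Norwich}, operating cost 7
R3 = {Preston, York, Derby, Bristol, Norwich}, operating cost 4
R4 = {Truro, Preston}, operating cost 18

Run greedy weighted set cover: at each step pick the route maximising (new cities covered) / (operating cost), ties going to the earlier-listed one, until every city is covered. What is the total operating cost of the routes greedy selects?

22

Pick 1: R3 adds 5 new (Preston, York, Derby, Bristol, Norwich) at operating cost 4 (ratio 5/4).
Pick 2: R4 adds 1 new (Truro) at operating cost 18 (ratio 1/18).
Greedy total operating cost: 4 + 18 = 22.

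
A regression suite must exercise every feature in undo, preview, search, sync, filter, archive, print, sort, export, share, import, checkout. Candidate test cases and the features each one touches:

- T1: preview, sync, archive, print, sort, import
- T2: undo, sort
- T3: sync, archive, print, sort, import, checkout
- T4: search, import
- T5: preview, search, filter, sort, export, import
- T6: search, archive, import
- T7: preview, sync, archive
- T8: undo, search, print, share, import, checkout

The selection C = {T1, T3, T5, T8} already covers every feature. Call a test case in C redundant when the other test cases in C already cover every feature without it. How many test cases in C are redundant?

2

Drop T1: the rest still cover every feature — redundant.
Drop T3: the rest still cover every feature — redundant.
Drop T5: filter, export uncovered — not redundant.
Drop T8: undo, share uncovered — not redundant.
2 redundant: T1, T3.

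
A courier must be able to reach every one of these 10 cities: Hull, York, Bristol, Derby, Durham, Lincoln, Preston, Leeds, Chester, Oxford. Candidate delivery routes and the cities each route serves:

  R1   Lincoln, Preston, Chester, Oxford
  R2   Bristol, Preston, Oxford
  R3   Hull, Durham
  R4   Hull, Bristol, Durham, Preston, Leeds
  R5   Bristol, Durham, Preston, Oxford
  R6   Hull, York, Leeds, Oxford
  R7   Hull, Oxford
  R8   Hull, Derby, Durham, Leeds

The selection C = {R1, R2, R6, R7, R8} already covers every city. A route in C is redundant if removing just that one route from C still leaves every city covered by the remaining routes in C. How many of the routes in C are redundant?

Drop R1: Lincoln, Chester uncovered — not redundant.
Drop R2: Bristol uncovered — not redundant.
Drop R6: York uncovered — not redundant.
Drop R7: the rest still cover every city — redundant.
Drop R8: Derby, Durham uncovered — not redundant.
1 redundant: R7.

1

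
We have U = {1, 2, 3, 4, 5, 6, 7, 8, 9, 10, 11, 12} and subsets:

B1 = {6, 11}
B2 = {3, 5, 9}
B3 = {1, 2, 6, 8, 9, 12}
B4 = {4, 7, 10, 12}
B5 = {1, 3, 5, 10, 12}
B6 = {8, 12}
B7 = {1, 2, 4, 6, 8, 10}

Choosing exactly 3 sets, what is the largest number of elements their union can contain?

11

Choosing B2, B3, B4 covers {1, 2, 3, 4, 5, 6, 7, 8, 9, 10, 12} — 11 elements.
No choice of 3 sets does better; here 11 is left uncovered.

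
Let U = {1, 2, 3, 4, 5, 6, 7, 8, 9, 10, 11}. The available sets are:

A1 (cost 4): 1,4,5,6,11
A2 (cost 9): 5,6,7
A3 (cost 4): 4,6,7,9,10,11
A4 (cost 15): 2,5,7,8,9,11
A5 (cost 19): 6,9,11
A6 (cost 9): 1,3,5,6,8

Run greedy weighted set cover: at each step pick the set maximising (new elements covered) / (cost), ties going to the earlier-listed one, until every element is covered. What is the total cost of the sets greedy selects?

Pick 1: A3 adds 6 new (4, 6, 7, 9, 10, 11) at cost 4 (ratio 6/4).
Pick 2: A1 adds 2 new (1, 5) at cost 4 (ratio 2/4).
Pick 3: A6 adds 2 new (3, 8) at cost 9 (ratio 2/9).
Pick 4: A4 adds 1 new (2) at cost 15 (ratio 1/15).
Greedy total cost: 4 + 4 + 9 + 15 = 32. (The true optimum is 28, so greedy overshoots here.)

32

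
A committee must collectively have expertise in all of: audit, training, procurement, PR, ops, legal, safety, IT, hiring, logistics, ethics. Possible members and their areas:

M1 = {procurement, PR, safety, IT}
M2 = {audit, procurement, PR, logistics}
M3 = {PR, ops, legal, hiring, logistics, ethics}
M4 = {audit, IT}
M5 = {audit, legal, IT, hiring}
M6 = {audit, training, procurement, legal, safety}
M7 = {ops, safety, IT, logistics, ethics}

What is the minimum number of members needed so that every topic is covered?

M1, M3, M6 together cover {audit, training, procurement, PR, ops, legal, safety, IT, hiring, logistics, ethics} — every topic.
No 2 of the 7 members cover everything (all 21 pairs fall short), so 3 is minimum.

3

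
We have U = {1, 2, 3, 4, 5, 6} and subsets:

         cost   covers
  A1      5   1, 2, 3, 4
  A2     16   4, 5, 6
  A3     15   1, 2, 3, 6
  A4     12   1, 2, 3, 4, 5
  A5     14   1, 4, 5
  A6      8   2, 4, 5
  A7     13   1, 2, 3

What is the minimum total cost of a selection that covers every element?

A1, A2 cover every element at cost 5 + 16 = 21.
Any cover uses at least 2 sets; among all covering selections none totals below 21.

21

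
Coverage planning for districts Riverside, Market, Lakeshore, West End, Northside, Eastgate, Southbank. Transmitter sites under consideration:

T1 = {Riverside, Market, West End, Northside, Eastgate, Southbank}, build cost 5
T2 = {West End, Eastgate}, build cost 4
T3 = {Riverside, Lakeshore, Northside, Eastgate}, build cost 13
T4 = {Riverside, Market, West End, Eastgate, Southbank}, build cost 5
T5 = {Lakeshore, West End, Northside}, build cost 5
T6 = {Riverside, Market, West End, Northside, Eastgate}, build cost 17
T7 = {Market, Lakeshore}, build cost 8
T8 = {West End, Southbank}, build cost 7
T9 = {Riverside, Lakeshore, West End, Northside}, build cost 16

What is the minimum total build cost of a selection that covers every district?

T1, T5 cover every district at build cost 5 + 5 = 10.
Any cover uses at least 2 transmitter sites; among all covering selections none totals below 10.

10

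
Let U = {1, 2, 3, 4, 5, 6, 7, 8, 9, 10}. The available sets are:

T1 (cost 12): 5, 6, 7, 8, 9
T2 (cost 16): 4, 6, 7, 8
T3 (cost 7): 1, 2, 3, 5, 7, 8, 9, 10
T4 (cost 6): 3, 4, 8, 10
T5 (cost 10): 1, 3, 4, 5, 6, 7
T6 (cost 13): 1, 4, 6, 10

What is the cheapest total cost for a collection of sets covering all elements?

17

T3, T5 cover every element at cost 7 + 10 = 17.
Any cover uses at least 2 sets; among all covering selections none totals below 17.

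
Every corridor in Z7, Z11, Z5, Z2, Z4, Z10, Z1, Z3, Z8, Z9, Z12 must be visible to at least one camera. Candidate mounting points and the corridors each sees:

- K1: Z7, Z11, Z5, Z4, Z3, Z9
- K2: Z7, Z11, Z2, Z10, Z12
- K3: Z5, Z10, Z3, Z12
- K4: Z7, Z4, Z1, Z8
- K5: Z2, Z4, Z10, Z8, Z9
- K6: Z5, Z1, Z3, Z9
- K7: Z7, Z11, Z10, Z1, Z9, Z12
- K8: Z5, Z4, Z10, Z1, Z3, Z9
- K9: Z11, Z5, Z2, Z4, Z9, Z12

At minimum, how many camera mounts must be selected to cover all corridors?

3

K1, K2, K4 together cover {Z7, Z11, Z5, Z2, Z4, Z10, Z1, Z3, Z8, Z9, Z12} — every corridor.
No 2 of the 9 camera mounts cover everything (all 36 pairs fall short), so 3 is minimum.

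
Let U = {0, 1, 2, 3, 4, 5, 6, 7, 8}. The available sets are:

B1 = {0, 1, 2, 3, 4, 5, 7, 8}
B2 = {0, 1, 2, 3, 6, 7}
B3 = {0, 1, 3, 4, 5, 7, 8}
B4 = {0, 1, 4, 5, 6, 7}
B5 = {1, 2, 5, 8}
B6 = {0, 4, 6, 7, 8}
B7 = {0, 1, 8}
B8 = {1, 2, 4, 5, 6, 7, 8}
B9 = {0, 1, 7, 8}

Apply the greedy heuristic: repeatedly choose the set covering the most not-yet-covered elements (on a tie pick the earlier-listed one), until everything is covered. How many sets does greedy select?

Pick 1: B1 covers 8 new elements (0, 1, 2, 3, 4, 5, 7, 8).
Pick 2: B2 covers 1 new elements (6).
Greedy uses 2 sets.

2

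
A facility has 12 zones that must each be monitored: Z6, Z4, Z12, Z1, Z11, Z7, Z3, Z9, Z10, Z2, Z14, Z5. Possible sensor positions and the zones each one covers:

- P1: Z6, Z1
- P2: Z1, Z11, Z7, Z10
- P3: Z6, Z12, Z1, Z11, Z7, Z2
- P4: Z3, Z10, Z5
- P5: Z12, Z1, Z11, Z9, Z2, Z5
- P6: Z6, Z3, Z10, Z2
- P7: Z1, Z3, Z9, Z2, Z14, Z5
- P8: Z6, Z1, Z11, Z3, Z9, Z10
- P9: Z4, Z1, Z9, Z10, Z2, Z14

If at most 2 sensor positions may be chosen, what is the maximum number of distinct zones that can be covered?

Choosing P3, P7 covers {Z6, Z12, Z1, Z11, Z7, Z3, Z9, Z2, Z14, Z5} — 10 zones.
No choice of 2 sensor positions does better; here Z4, Z10 are left uncovered.

10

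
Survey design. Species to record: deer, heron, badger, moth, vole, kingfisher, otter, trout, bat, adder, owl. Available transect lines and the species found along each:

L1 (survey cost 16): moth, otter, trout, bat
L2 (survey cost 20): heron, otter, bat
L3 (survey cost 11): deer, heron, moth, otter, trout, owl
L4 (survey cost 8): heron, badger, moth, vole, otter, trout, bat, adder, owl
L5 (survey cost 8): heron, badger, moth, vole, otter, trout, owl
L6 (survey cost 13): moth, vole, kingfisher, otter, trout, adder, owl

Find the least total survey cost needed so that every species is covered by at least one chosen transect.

32

L3, L4, L6 cover every species at survey cost 11 + 8 + 13 = 32.
Any cover uses at least 3 transects; among all covering selections none totals below 32.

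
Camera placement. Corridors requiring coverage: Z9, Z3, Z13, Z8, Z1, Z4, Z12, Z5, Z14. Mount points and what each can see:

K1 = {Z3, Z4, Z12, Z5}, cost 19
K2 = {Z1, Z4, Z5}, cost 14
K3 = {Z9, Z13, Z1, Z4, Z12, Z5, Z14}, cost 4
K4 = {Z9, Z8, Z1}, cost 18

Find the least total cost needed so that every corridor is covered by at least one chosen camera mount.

41

K1, K3, K4 cover every corridor at cost 19 + 4 + 18 = 41.
Any cover uses at least 3 camera mounts; among all covering selections none totals below 41.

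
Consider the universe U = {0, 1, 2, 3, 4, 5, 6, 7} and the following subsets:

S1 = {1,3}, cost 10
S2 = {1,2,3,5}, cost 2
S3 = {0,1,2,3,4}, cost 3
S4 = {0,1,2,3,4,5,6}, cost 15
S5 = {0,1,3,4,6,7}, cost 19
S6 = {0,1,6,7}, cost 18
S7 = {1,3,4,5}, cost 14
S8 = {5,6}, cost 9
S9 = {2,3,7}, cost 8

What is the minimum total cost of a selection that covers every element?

20

S3, S8, S9 cover every element at cost 3 + 9 + 8 = 20.
Any cover uses at least 2 sets; among all covering selections none totals below 20.
Greedy by coverage-per-cost would pick S2, S3, S9, S8 for 22 — worse than the optimum 20.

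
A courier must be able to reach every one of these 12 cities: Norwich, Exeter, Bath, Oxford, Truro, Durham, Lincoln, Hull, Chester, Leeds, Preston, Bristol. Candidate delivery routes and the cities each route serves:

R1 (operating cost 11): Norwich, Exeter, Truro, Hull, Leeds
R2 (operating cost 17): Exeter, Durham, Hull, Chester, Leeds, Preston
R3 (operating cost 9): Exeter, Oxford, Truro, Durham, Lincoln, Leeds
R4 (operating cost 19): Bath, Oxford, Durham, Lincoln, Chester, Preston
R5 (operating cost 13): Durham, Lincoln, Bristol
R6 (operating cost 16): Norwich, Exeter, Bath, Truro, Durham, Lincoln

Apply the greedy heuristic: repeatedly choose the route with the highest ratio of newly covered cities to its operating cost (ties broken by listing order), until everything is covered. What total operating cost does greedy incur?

Pick 1: R3 adds 6 new (Exeter, Oxford, Truro, Durham, Lincoln, Leeds) at operating cost 9 (ratio 6/9).
Pick 2: R1 adds 2 new (Norwich, Hull) at operating cost 11 (ratio 2/11).
Pick 3: R4 adds 3 new (Bath, Chester, Preston) at operating cost 19 (ratio 3/19).
Pick 4: R5 adds 1 new (Bristol) at operating cost 13 (ratio 1/13).
Greedy total operating cost: 9 + 11 + 19 + 13 = 52. (The true optimum is 43, so greedy overshoots here.)

52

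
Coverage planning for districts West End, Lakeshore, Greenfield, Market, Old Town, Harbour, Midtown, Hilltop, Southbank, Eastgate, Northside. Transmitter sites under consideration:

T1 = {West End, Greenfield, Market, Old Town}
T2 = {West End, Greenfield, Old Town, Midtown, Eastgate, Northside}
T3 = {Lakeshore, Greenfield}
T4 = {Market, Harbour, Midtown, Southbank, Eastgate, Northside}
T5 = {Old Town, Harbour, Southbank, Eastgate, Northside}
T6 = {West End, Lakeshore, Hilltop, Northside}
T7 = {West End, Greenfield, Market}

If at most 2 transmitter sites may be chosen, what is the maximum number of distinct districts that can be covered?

9

Choosing T1, T4 covers {West End, Greenfield, Market, Old Town, Harbour, Midtown, Southbank, Eastgate, Northside} — 9 districts.
No choice of 2 transmitter sites does better; here Lakeshore, Hilltop are left uncovered.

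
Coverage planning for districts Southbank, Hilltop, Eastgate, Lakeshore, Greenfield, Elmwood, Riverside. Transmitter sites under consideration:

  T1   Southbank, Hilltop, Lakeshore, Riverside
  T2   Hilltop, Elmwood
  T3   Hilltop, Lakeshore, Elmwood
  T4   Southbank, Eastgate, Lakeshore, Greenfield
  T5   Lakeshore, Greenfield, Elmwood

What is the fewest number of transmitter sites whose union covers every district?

3

T1, T2, T4 together cover {Southbank, Hilltop, Eastgate, Lakeshore, Greenfield, Elmwood, Riverside} — every district.
No 2 of the 5 transmitter sites cover everything (all 10 pairs fall short), so 3 is minimum.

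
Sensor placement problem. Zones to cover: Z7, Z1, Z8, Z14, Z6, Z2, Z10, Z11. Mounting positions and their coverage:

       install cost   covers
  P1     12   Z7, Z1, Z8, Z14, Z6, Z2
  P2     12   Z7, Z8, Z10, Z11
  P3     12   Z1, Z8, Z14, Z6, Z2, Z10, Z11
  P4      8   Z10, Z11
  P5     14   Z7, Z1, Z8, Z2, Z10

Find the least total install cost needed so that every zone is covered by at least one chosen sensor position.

P1, P4 cover every zone at install cost 12 + 8 = 20.
Any cover uses at least 2 sensor positions; among all covering selections none totals below 20.
Greedy by coverage-per-install cost would pick P3, P1 for 24 — worse than the optimum 20.

20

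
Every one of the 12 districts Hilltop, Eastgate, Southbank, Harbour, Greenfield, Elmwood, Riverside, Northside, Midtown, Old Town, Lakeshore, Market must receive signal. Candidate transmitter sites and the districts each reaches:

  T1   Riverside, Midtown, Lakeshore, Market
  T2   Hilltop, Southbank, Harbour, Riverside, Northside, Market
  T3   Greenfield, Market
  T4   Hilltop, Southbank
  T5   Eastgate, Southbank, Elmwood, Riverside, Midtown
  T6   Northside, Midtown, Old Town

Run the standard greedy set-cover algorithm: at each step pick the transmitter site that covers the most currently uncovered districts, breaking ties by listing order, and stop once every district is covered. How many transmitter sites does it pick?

Pick 1: T2 covers 6 new districts (Hilltop, Southbank, Harbour, Riverside, Northside, Market).
Pick 2: T5 covers 3 new districts (Eastgate, Elmwood, Midtown).
Pick 3: T1 covers 1 new districts (Lakeshore).
Pick 4: T3 covers 1 new districts (Greenfield).
Pick 5: T6 covers 1 new districts (Old Town).
Greedy uses 5 transmitter sites.

5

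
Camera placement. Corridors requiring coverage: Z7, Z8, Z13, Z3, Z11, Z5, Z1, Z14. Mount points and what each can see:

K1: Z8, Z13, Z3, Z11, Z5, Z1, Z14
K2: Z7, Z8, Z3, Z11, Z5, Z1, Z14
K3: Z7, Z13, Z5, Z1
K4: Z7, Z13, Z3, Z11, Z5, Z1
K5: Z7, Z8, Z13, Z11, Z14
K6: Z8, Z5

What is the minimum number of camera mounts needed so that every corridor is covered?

2

K1, K2 together cover {Z7, Z8, Z13, Z3, Z11, Z5, Z1, Z14} — every corridor.
No single camera mount contains all 8 corridors, so 2 is optimal.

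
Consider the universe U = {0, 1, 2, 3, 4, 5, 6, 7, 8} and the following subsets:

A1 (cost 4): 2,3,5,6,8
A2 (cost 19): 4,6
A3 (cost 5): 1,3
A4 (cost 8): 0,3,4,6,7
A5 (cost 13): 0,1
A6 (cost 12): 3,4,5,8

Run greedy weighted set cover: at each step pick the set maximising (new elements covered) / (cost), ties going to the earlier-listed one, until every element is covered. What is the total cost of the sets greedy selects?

Pick 1: A1 adds 5 new (2, 3, 5, 6, 8) at cost 4 (ratio 5/4).
Pick 2: A4 adds 3 new (0, 4, 7) at cost 8 (ratio 3/8).
Pick 3: A3 adds 1 new (1) at cost 5 (ratio 1/5).
Greedy total cost: 4 + 8 + 5 = 17.

17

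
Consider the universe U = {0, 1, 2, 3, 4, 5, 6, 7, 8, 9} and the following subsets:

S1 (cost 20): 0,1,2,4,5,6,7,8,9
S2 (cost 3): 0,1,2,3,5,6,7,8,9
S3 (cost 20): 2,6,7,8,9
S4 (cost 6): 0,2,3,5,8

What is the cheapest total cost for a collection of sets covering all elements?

23

S1, S2 cover every element at cost 20 + 3 = 23.
Any cover uses at least 2 sets; among all covering selections none totals below 23.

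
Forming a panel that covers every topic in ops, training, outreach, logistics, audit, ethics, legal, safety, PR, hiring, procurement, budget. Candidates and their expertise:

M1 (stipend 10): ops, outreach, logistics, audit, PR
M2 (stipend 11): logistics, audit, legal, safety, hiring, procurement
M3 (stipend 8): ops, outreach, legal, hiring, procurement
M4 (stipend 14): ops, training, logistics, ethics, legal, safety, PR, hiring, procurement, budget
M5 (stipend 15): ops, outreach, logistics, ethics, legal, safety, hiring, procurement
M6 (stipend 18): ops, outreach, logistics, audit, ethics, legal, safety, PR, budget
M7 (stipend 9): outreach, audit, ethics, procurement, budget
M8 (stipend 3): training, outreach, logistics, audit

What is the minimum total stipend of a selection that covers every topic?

17

M4, M8 cover every topic at stipend 14 + 3 = 17.
Any cover uses at least 2 members; among all covering selections none totals below 17.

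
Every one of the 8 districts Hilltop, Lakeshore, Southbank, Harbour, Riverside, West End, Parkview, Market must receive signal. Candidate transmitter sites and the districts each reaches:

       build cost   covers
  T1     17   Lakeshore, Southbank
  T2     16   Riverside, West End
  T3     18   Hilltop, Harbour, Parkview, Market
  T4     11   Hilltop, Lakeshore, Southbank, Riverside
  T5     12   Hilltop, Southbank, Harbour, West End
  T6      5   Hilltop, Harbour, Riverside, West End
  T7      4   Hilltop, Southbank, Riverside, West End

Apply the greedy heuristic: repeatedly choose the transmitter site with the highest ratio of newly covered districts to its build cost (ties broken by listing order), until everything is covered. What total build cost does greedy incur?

38

Pick 1: T7 adds 4 new (Hilltop, Southbank, Riverside, West End) at build cost 4 (ratio 4/4).
Pick 2: T6 adds 1 new (Harbour) at build cost 5 (ratio 1/5).
Pick 3: T3 adds 2 new (Parkview, Market) at build cost 18 (ratio 2/18).
Pick 4: T4 adds 1 new (Lakeshore) at build cost 11 (ratio 1/11).
Greedy total build cost: 4 + 5 + 18 + 11 = 38. (The true optimum is 33, so greedy overshoots here.)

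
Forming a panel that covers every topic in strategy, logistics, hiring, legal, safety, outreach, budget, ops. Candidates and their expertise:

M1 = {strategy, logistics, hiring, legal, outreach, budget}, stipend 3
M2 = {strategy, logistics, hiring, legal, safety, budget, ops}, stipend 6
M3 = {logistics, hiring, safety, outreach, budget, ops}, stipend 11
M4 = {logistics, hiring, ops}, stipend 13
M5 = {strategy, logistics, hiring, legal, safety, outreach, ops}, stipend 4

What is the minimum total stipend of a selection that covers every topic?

7

M1, M5 cover every topic at stipend 3 + 4 = 7.
Any cover uses at least 2 members; among all covering selections none totals below 7.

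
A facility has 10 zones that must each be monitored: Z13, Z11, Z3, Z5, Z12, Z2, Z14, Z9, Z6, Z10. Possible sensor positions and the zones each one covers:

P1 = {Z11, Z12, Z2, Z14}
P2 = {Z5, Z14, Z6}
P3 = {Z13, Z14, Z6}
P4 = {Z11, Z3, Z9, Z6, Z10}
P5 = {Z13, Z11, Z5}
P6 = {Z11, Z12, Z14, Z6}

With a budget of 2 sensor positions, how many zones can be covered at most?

Choosing P1, P4 covers {Z11, Z3, Z12, Z2, Z14, Z9, Z6, Z10} — 8 zones.
No choice of 2 sensor positions does better; here Z13, Z5 are left uncovered.

8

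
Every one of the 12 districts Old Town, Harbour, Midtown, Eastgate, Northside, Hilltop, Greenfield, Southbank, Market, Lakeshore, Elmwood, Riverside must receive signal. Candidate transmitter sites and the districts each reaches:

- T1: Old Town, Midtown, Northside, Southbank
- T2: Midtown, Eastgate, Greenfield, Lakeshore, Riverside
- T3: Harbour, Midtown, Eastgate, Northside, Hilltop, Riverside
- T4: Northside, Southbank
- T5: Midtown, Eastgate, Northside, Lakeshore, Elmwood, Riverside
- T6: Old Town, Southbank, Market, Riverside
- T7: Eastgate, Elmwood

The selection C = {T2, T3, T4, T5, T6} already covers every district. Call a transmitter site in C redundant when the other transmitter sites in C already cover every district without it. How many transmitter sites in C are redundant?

1

Drop T2: Greenfield uncovered — not redundant.
Drop T3: Harbour, Hilltop uncovered — not redundant.
Drop T4: the rest still cover every district — redundant.
Drop T5: Elmwood uncovered — not redundant.
Drop T6: Old Town, Market uncovered — not redundant.
1 redundant: T4.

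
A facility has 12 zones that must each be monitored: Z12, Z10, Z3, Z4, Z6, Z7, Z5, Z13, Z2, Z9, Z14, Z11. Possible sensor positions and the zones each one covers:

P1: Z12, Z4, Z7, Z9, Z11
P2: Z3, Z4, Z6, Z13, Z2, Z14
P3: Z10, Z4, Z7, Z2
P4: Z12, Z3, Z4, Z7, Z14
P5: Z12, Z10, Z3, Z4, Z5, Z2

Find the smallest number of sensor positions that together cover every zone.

3

P1, P2, P5 together cover {Z12, Z10, Z3, Z4, Z6, Z7, Z5, Z13, Z2, Z9, Z14, Z11} — every zone.
No 2 of the 5 sensor positions cover everything (all 10 pairs fall short), so 3 is minimum.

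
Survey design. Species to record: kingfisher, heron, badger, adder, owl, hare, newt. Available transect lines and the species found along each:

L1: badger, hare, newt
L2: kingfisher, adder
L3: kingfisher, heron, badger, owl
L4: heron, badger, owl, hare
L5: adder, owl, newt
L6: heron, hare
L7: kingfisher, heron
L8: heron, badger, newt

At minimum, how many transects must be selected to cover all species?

L1, L2, L3 together cover {kingfisher, heron, badger, adder, owl, hare, newt} — every species.
No 2 of the 8 transects cover everything (all 28 pairs fall short), so 3 is minimum.

3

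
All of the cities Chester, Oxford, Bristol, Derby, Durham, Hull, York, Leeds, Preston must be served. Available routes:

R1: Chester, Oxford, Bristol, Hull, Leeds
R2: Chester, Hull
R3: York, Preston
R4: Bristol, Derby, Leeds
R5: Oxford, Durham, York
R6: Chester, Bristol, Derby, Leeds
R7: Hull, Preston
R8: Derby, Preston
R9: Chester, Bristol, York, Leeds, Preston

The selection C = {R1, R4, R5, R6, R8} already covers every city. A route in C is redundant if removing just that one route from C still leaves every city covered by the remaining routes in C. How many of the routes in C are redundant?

Drop R1: Hull uncovered — not redundant.
Drop R4: the rest still cover every city — redundant.
Drop R5: Durham, York uncovered — not redundant.
Drop R6: the rest still cover every city — redundant.
Drop R8: Preston uncovered — not redundant.
2 redundant: R4, R6.

2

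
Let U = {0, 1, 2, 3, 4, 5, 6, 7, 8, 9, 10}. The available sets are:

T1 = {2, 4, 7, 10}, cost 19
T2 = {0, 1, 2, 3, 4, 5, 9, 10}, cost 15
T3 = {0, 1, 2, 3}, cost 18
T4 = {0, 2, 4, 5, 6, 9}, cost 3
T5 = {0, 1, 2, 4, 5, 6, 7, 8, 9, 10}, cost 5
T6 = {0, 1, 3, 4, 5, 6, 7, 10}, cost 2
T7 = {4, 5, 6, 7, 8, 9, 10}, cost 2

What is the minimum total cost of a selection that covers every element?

T5, T6 cover every element at cost 5 + 2 = 7.
Any cover uses at least 2 sets; among all covering selections none totals below 7.

7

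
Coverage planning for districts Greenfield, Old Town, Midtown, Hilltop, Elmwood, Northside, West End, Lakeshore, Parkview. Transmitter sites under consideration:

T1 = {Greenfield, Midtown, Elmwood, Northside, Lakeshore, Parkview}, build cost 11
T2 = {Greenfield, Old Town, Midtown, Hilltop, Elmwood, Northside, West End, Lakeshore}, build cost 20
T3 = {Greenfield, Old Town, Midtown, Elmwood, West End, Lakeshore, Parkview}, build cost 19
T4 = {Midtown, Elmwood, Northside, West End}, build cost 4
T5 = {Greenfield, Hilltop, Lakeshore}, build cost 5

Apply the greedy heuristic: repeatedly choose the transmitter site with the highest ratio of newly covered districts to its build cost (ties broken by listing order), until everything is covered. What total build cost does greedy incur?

28

Pick 1: T4 adds 4 new (Midtown, Elmwood, Northside, West End) at build cost 4 (ratio 4/4).
Pick 2: T5 adds 3 new (Greenfield, Hilltop, Lakeshore) at build cost 5 (ratio 3/5).
Pick 3: T3 adds 2 new (Old Town, Parkview) at build cost 19 (ratio 2/19).
Greedy total build cost: 4 + 5 + 19 = 28.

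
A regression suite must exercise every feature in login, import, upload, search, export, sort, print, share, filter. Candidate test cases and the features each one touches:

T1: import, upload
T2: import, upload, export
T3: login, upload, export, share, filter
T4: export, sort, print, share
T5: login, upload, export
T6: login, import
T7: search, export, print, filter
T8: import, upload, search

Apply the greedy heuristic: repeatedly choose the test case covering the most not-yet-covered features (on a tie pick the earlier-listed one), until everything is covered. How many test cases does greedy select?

3

Pick 1: T3 covers 5 new features (login, upload, export, share, filter).
Pick 2: T4 covers 2 new features (sort, print).
Pick 3: T8 covers 2 new features (import, search).
Greedy uses 3 test cases.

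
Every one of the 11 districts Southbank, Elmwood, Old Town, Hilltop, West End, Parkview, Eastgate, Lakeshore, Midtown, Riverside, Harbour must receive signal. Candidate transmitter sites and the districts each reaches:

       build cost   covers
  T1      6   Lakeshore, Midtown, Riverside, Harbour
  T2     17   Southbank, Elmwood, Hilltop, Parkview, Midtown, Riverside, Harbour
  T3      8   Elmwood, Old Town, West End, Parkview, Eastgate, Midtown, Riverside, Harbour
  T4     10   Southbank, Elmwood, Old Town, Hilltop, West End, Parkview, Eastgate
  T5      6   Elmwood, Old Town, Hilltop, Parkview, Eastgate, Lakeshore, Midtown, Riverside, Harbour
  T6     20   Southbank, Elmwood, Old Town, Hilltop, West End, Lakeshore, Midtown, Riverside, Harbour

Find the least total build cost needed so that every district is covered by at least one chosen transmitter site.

16

T1, T4 cover every district at build cost 6 + 10 = 16.
Any cover uses at least 2 transmitter sites; among all covering selections none totals below 16.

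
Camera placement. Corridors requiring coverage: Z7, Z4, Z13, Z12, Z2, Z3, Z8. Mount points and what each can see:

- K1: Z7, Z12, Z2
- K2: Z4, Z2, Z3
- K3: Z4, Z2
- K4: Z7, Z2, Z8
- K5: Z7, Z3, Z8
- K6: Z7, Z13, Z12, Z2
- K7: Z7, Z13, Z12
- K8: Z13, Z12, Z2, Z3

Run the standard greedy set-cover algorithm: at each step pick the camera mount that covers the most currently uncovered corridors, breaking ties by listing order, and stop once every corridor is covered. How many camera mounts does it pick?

3

Pick 1: K6 covers 4 new corridors (Z7, Z13, Z12, Z2).
Pick 2: K2 covers 2 new corridors (Z4, Z3).
Pick 3: K4 covers 1 new corridors (Z8).
Greedy uses 3 camera mounts.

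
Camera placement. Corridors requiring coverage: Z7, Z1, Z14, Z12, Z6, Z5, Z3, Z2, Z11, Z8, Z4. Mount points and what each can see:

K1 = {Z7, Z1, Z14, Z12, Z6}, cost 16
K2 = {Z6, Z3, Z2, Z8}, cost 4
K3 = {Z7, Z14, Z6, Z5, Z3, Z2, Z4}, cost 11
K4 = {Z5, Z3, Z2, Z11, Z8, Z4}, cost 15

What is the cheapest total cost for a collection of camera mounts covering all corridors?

31

K1, K4 cover every corridor at cost 16 + 15 = 31.
Any cover uses at least 2 camera mounts; among all covering selections none totals below 31.
Greedy by coverage-per-cost would pick K2, K3, K1, K4 for 46 — worse than the optimum 31.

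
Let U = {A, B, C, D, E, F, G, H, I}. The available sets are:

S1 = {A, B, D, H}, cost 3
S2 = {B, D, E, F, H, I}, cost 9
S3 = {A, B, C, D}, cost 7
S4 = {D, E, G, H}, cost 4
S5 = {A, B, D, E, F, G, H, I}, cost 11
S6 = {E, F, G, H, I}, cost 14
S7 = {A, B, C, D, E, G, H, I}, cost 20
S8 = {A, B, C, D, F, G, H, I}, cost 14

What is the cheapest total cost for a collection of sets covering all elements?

S3, S5 cover every element at cost 7 + 11 = 18.
Any cover uses at least 2 sets; among all covering selections none totals below 18.

18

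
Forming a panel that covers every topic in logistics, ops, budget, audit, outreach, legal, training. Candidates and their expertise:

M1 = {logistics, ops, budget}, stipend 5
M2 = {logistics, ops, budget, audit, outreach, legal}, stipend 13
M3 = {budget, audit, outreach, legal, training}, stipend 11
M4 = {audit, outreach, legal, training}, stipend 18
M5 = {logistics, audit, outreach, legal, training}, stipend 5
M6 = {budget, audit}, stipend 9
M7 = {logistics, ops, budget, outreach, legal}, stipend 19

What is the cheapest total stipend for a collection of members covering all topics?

M1, M5 cover every topic at stipend 5 + 5 = 10.
Any cover uses at least 2 members; among all covering selections none totals below 10.

10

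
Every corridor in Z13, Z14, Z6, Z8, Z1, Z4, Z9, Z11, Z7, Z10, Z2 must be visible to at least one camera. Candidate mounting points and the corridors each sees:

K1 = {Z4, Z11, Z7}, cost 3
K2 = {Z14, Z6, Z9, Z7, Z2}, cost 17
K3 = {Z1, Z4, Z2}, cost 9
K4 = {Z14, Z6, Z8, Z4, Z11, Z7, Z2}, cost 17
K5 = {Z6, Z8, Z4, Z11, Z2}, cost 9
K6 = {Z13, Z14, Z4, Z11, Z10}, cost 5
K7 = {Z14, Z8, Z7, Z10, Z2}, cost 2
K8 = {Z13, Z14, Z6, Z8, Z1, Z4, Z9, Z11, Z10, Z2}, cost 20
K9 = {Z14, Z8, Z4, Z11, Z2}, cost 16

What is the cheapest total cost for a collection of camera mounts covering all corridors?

22

K7, K8 cover every corridor at cost 2 + 20 = 22.
Any cover uses at least 2 camera mounts; among all covering selections none totals below 22.
Greedy by coverage-per-cost would pick K7, K1, K6, K8 for 30 — worse than the optimum 22.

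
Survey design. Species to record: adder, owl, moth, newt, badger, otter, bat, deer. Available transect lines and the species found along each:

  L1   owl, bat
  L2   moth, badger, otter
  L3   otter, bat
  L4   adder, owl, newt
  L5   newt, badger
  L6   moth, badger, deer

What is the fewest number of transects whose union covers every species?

3

L3, L4, L6 together cover {adder, owl, moth, newt, badger, otter, bat, deer} — every species.
No 2 of the 6 transects cover everything (all 15 pairs fall short), so 3 is minimum.
Greedy (largest uncovered first) would take L2, L4, L1, L6 — 4 transects — but 3 suffice.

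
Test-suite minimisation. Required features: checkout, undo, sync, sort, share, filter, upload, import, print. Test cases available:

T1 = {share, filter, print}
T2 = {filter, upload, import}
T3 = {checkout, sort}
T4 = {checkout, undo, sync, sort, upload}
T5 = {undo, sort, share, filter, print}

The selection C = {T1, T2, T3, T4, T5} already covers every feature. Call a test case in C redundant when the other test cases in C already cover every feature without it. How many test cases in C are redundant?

3

Drop T1: the rest still cover every feature — redundant.
Drop T2: import uncovered — not redundant.
Drop T3: the rest still cover every feature — redundant.
Drop T4: sync uncovered — not redundant.
Drop T5: the rest still cover every feature — redundant.
3 redundant: T1, T3, T5.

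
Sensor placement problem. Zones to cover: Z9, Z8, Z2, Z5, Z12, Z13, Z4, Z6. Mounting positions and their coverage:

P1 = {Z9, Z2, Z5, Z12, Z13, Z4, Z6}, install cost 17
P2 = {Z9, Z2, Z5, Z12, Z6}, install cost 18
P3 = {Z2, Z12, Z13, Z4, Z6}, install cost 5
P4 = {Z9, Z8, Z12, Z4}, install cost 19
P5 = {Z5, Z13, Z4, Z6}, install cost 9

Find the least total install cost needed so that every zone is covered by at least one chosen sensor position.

33

P3, P4, P5 cover every zone at install cost 5 + 19 + 9 = 33.
Any cover uses at least 2 sensor positions; among all covering selections none totals below 33.
Greedy by coverage-per-install cost would pick P3, P1, P4 for 41 — worse than the optimum 33.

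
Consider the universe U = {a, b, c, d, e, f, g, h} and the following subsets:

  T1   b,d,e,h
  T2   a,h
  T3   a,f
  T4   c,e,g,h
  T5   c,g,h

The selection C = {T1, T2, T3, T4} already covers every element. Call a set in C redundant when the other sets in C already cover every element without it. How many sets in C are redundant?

Drop T1: b, d uncovered — not redundant.
Drop T2: the rest still cover every element — redundant.
Drop T3: f uncovered — not redundant.
Drop T4: c, g uncovered — not redundant.
1 redundant: T2.

1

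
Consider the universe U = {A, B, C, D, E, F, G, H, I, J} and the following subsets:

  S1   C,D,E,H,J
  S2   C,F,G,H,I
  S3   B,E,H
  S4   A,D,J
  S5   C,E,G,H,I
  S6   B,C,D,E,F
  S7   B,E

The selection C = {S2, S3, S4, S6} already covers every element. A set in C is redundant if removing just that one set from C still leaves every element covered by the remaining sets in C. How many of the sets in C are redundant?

Drop S2: G, I uncovered — not redundant.
Drop S3: the rest still cover every element — redundant.
Drop S4: A, J uncovered — not redundant.
Drop S6: the rest still cover every element — redundant.
2 redundant: S3, S6.

2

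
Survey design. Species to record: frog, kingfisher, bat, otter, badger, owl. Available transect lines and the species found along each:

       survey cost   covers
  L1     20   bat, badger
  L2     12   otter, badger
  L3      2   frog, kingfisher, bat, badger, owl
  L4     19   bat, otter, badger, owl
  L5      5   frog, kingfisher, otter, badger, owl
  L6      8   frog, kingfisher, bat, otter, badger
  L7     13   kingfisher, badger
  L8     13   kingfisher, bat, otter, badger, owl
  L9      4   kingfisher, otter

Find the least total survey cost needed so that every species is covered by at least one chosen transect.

6

L3, L9 cover every species at survey cost 2 + 4 = 6.
Any cover uses at least 2 transects; among all covering selections none totals below 6.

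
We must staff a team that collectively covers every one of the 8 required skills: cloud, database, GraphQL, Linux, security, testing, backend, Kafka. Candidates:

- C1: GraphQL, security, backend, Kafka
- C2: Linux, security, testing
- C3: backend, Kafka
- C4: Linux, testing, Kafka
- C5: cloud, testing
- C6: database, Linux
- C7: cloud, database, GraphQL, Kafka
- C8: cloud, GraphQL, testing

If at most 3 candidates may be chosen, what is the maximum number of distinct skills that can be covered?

Choosing C1, C2, C7 covers {cloud, database, GraphQL, Linux, security, testing, backend, Kafka} — 8 skills.
That is all 8 skills.

8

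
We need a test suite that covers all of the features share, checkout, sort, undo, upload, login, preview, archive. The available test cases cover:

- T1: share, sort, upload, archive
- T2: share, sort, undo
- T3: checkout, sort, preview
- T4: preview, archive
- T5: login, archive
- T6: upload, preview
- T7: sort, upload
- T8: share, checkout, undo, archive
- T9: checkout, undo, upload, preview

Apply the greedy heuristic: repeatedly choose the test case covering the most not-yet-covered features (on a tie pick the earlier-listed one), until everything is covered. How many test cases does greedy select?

Pick 1: T1 covers 4 new features (share, sort, upload, archive).
Pick 2: T9 covers 3 new features (checkout, undo, preview).
Pick 3: T5 covers 1 new features (login).
Greedy uses 3 test cases.

3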